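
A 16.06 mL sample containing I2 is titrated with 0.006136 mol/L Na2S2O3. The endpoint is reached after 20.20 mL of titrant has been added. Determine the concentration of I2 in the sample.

n(Na2S2O3) = 0.006136 x 0.02020 = 0.0001239 mol.
From the balanced equation, 2 mol Na2S2O3 reacts with 1 mol I2, so n(I2) = 0.0001239 x 1/2 = 6.197e-5 mol.
[I2] = 6.197e-5 / 0.01606 L = 0.00386 M.

0.00386 M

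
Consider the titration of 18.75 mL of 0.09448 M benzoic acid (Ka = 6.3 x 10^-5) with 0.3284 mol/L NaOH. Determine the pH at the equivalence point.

n(C6H5COOH) = 0.09448 x 0.01875 = 0.001771 mol; V(NaOH) at equivalence = 0.001771/0.3284 = 0.005394 L.
At equivalence all the acid is converted to C6H5COO-; total volume = 0.01875 + 0.005394 = 0.02414 L, so [C6H5COO-] = 0.001771/0.02414 = 0.07337 M.
Kb = Kw/Ka = 1.0e-14 / 6.3 x 10^-5 = 1.59e-10.
[OH^-] = sqrt(Kb x [C6H5COO-]) = sqrt(1.59e-10 x 0.07337) = 3.41e-6 M.
pOH = 5.47, so pH = 14.00 - 5.47 = 8.53.

8.53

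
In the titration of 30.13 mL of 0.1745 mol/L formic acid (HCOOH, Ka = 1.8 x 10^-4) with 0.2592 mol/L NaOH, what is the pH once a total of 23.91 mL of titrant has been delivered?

n(acid) = 0.1745 x 0.03013 = 0.005258 mol; n(NaOH) added = 0.2592 x 0.02391 = 0.006197 mol.
Base is in excess by 0.006197 - 0.005258 = 0.0009398 mol in a total volume of 0.05404 L.
[OH^-] = 0.0009398/0.05404 = 0.01739 M, so pOH = 1.76 and pH = 14.00 - 1.76 = 12.24.

12.24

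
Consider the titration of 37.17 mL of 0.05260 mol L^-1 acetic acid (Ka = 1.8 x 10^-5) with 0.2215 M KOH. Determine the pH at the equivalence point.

8.69

n(CH3COOH) = 0.05260 x 0.03717 = 0.001955 mol; V(KOH) at equivalence = 0.001955/0.2215 = 0.008827 L.
At equivalence all the acid is converted to CH3COO-; total volume = 0.03717 + 0.008827 = 0.04600 L, so [CH3COO-] = 0.001955/0.04600 = 0.04251 M.
Kb = Kw/Ka = 1.0e-14 / 1.8 x 10^-5 = 5.56e-10.
[OH^-] = sqrt(Kb x [CH3COO-]) = sqrt(5.56e-10 x 0.04251) = 4.86e-6 M.
pOH = 5.31, so pH = 14.00 - 5.31 = 8.69.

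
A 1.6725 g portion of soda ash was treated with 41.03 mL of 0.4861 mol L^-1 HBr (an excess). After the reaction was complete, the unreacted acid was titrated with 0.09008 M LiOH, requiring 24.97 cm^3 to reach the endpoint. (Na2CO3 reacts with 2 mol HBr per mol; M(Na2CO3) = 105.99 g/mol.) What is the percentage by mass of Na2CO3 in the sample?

56.1%

Total n(HBr) added = 0.4861 x 0.04103 = 0.01994 mol.
n(LiOH) used = 0.09008 x 0.02497 = 0.002249 mol, which equals the excess n(HBr).
So n(HBr) consumed by the sample = 0.01994 - 0.002249 = 0.01770 mol.
n(Na2CO3) = 0.01770 / 2 = 0.008848 mol.
mass Na2CO3 = 0.008848 x 105.99 = 0.9378 g, so %Na2CO3 = 0.9378/1.6725 x 100 = 56.1%.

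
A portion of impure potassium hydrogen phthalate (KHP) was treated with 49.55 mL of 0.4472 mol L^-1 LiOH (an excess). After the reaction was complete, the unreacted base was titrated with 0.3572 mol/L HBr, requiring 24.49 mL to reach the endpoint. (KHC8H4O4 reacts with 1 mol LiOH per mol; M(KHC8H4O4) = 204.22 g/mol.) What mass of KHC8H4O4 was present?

Total n(LiOH) added = 0.4472 x 0.04955 = 0.02216 mol.
n(HBr) used = 0.3572 x 0.02449 = 0.008748 mol, which equals the excess n(LiOH).
So n(LiOH) consumed by the sample = 0.02216 - 0.008748 = 0.01341 mol.
n(KHC8H4O4) = 0.01341 / 1 = 0.01341 mol.
mass = 0.01341 mol x 204.22 g/mol = 2.74 g.

2.74 g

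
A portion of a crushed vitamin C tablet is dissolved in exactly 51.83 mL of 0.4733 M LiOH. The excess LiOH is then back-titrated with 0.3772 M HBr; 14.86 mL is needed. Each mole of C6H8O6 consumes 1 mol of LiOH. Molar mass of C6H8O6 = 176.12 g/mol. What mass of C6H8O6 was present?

3.33 g

Total n(LiOH) added = 0.4733 x 0.05183 = 0.02453 mol.
n(HBr) used = 0.3772 x 0.01486 = 0.005605 mol, which equals the excess n(LiOH).
So n(LiOH) consumed by the sample = 0.02453 - 0.005605 = 0.01893 mol.
n(C6H8O6) = 0.01893 / 1 = 0.01893 mol.
mass = 0.01893 mol x 176.12 g/mol = 3.33 g.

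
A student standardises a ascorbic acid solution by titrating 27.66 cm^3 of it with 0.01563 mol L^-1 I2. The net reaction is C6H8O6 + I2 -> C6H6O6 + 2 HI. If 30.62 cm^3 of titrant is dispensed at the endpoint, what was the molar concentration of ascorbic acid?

0.0173 M

n(I2) = 0.01563 x 0.03062 = 0.0004786 mol.
From the balanced equation, 1 mol I2 reacts with 1 mol ascorbic acid, so n(ascorbic acid) = 0.0004786 x 1/1 = 0.0004786 mol.
[ascorbic acid] = 0.0004786 / 0.02766 L = 0.0173 M.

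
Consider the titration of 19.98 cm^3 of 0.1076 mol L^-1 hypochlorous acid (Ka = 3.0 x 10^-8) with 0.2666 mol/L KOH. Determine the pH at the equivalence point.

n(HClO) = 0.1076 x 0.01998 = 0.002150 mol; V(KOH) at equivalence = 0.002150/0.2666 = 0.008064 L.
At equivalence all the acid is converted to ClO-; total volume = 0.01998 + 0.008064 = 0.02804 L, so [ClO-] = 0.002150/0.02804 = 0.07666 M.
Kb = Kw/Ka = 1.0e-14 / 3.0 x 10^-8 = 3.33e-7.
[OH^-] = sqrt(Kb x [ClO-]) = sqrt(3.33e-7 x 0.07666) = 0.000160 M.
pOH = 3.80, so pH = 14.00 - 3.80 = 10.20.

10.20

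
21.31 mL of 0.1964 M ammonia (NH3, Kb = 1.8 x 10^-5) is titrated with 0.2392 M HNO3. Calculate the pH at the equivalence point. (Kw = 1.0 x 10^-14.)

5.11

n(NH3) = 0.1964 x 0.02131 = 0.004185 mol; V(HNO3) at equivalence = 0.004185/0.2392 = 0.01750 L.
At equivalence the base is fully converted to NH4+; total volume = 0.03881 L, so [NH4+] = 0.004185/0.03881 = 0.1078 M.
Ka(NH4+) = Kw/Kb = 1.0e-14 / 1.8 x 10^-5 = 5.56e-10.
[H^+] = sqrt(Ka x [NH4+]) = sqrt(5.56e-10 x 0.1078) = 7.74e-6 M.
pH = -log(7.74e-6) = 5.11.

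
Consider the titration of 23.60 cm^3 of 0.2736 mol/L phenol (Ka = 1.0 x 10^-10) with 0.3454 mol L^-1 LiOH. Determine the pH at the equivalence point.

n(C6H5OH) = 0.2736 x 0.02360 = 0.006457 mol; V(LiOH) at equivalence = 0.006457/0.3454 = 0.01869 L.
At equivalence all the acid is converted to C6H5O-; total volume = 0.02360 + 0.01869 = 0.04229 L, so [C6H5O-] = 0.006457/0.04229 = 0.1527 M.
Kb = Kw/Ka = 1.0e-14 / 1.0 x 10^-10 = 0.000100.
[OH^-] = sqrt(Kb x [C6H5O-]) = sqrt(0.000100 x 0.1527) = 0.00391 M.
pOH = 2.41, so pH = 14.00 - 2.41 = 11.59.

11.59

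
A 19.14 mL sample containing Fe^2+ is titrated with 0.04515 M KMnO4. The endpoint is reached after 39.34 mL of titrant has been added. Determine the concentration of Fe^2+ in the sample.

0.464 M

n(KMnO4) = 0.04515 x 0.03934 = 0.001776 mol.
From the balanced equation, 1 mol KMnO4 reacts with 5 mol Fe^2+, so n(Fe^2+) = 0.001776 x 5/1 = 0.008881 mol.
[Fe^2+] = 0.008881 / 0.01914 L = 0.464 M.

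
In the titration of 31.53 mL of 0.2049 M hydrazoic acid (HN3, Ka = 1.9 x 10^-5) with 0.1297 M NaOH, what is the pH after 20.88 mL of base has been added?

Initial n(HN3) = 0.2049 x 0.03153 = 0.006460 mol.
n(NaOH) added = 0.1297 x 0.02088 = 0.002708 mol, converting that many moles of HN3 to N3-.
Remaining n(HN3) = 0.003752 mol; n(N3-) = 0.002708 mol.
By Henderson-Hasselbalch, pH = pKa + log([A^-]/[HA]) = 4.72 + log(0.002708/0.003752) = 4.72 + (-0.14) = 4.58.

4.58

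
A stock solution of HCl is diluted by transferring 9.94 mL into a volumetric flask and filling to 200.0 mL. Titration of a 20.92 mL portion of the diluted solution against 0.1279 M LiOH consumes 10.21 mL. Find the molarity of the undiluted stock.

1.26 M

n(LiOH) = 0.1279 x 0.01021 = 0.001306 mol.
n(HCl) in the aliquot = 0.001306 mol.
[diluted HCl] = 0.001306 / 0.02092 = 0.06242 M.
Dilution factor = 200.0/9.940 = 20.12, so [stock] = 0.06242 x 20.12 = 1.26 M.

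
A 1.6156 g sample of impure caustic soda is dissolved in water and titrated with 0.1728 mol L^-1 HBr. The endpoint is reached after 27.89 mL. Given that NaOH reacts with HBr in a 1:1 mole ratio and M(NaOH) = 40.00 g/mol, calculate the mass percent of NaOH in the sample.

n(HBr) = 0.1728 x 0.02789 = 0.004819 mol.
n(NaOH) = 0.004819 / 1 = 0.004819 mol.
mass of NaOH = 0.004819 x 40.00 = 0.1928 g.
% purity = 0.1928 / 1.6156 x 100 = 11.9%.

11.9%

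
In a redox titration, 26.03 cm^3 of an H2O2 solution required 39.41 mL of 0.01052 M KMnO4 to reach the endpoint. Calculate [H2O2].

n(KMnO4) = 0.01052 x 0.03941 = 0.0004146 mol.
From the balanced equation, 2 mol KMnO4 reacts with 5 mol H2O2, so n(H2O2) = 0.0004146 x 5/2 = 0.001036 mol.
[H2O2] = 0.001036 / 0.02603 L = 0.0398 M.

0.0398 M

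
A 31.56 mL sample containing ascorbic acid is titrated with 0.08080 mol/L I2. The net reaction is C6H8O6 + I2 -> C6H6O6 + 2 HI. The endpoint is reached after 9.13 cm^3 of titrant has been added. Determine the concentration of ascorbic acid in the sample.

0.0234 M

n(I2) = 0.08080 x 0.009130 = 0.0007377 mol.
From the balanced equation, 1 mol I2 reacts with 1 mol ascorbic acid, so n(ascorbic acid) = 0.0007377 x 1/1 = 0.0007377 mol.
[ascorbic acid] = 0.0007377 / 0.03156 L = 0.0234 M.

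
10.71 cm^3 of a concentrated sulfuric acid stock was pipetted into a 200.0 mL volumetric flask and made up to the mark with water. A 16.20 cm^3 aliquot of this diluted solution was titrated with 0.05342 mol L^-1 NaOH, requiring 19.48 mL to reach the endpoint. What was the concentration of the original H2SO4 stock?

n(NaOH) = 0.05342 x 0.01948 = 0.001041 mol.
n(H2SO4) in the aliquot = 0.001041 x 1/2 = 0.0005203 mol.
[diluted H2SO4] = 0.0005203 / 0.01620 = 0.03212 M.
Dilution factor = 200.0/10.71 = 18.67, so [stock] = 0.03212 x 18.67 = 0.600 M.

0.600 M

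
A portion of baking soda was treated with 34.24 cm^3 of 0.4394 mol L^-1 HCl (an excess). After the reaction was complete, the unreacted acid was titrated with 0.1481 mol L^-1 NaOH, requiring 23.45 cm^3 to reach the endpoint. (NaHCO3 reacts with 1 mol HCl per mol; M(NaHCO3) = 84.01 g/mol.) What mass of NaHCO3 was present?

0.972 g

Total n(HCl) added = 0.4394 x 0.03424 = 0.01505 mol.
n(NaOH) used = 0.1481 x 0.02345 = 0.003473 mol, which equals the excess n(HCl).
So n(HCl) consumed by the sample = 0.01505 - 0.003473 = 0.01157 mol.
n(NaHCO3) = 0.01157 / 1 = 0.01157 mol.
mass = 0.01157 mol x 84.01 g/mol = 0.972 g.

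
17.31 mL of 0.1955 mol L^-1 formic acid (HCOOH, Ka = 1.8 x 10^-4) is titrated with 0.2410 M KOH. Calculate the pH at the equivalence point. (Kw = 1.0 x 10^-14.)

8.39

n(HCOOH) = 0.1955 x 0.01731 = 0.003384 mol; V(KOH) at equivalence = 0.003384/0.2410 = 0.01404 L.
At equivalence all the acid is converted to HCOO-; total volume = 0.01731 + 0.01404 = 0.03135 L, so [HCOO-] = 0.003384/0.03135 = 0.1079 M.
Kb = Kw/Ka = 1.0e-14 / 1.8 x 10^-4 = 5.56e-11.
[OH^-] = sqrt(Kb x [HCOO-]) = sqrt(5.56e-11 x 0.1079) = 2.45e-6 M.
pOH = 5.61, so pH = 14.00 - 5.61 = 8.39.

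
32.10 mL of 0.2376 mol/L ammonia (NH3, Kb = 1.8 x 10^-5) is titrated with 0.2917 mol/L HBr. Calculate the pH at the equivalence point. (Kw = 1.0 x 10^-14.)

5.07

n(NH3) = 0.2376 x 0.03210 = 0.007627 mol; V(HBr) at equivalence = 0.007627/0.2917 = 0.02615 L.
At equivalence the base is fully converted to NH4+; total volume = 0.05825 L, so [NH4+] = 0.007627/0.05825 = 0.1309 M.
Ka(NH4+) = Kw/Kb = 1.0e-14 / 1.8 x 10^-5 = 5.56e-10.
[H^+] = sqrt(Ka x [NH4+]) = sqrt(5.56e-10 x 0.1309) = 8.53e-6 M.
pH = -log(8.53e-6) = 5.07.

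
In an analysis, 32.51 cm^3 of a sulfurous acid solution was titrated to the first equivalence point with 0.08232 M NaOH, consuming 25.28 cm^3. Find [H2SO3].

n(NaOH) = 0.08232 x 0.02528 = 0.002081 mol.
At the first equivalence point, 1 mol OH^- react per mol H2SO3, so n(H2SO3) = 0.002081 / 1 = 0.002081 mol.
[H2SO3] = 0.002081 / 0.03251 L = 0.0640 M.

0.0640 M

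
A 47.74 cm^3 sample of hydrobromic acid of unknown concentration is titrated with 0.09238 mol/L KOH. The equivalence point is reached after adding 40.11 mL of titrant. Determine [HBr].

0.0776 M

n(KOH) delivered = 0.09238 x 0.04011 = 0.003705 mol.
For a 1:1 reaction, n(HBr) = 0.003705 mol.
[HBr] = 0.003705 mol / 0.04774 L = 0.0776 M.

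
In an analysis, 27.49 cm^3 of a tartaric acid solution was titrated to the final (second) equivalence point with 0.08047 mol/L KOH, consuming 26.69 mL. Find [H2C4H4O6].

n(KOH) = 0.08047 x 0.02669 = 0.002148 mol.
At the final (second) equivalence point, 2 mol OH^- react per mol H2C4H4O6, so n(H2C4H4O6) = 0.002148 / 2 = 0.001074 mol.
[H2C4H4O6] = 0.001074 / 0.02749 L = 0.0391 M.

0.0391 M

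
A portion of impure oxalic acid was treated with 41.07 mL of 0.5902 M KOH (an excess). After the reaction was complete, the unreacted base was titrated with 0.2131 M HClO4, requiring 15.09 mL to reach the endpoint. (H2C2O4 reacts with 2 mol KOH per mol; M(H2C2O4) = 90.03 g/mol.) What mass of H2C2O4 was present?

Total n(KOH) added = 0.5902 x 0.04107 = 0.02424 mol.
n(HClO4) used = 0.2131 x 0.01509 = 0.003216 mol, which equals the excess n(KOH).
So n(KOH) consumed by the sample = 0.02424 - 0.003216 = 0.02102 mol.
n(H2C2O4) = 0.02102 / 2 = 0.01051 mol.
mass = 0.01051 mol x 90.03 g/mol = 0.946 g.

0.946 g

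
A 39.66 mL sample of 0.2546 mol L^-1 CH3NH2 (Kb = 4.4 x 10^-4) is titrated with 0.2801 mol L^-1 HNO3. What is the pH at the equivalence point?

n(CH3NH2) = 0.2546 x 0.03966 = 0.01010 mol; V(HNO3) at equivalence = 0.01010/0.2801 = 0.03605 L.
At equivalence the base is fully converted to CH3NH3+; total volume = 0.07571 L, so [CH3NH3+] = 0.01010/0.07571 = 0.1334 M.
Ka(CH3NH3+) = Kw/Kb = 1.0e-14 / 4.4 x 10^-4 = 2.27e-11.
[H^+] = sqrt(Ka x [CH3NH3+]) = sqrt(2.27e-11 x 0.1334) = 1.74e-6 M.
pH = -log(1.74e-6) = 5.76.

5.76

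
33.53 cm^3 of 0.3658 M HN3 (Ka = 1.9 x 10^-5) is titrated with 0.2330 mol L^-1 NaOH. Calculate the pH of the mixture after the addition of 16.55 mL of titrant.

Initial n(HN3) = 0.3658 x 0.03353 = 0.01227 mol.
n(NaOH) added = 0.2330 x 0.01655 = 0.003856 mol, converting that many moles of HN3 to N3-.
Remaining n(HN3) = 0.008409 mol; n(N3-) = 0.003856 mol.
By Henderson-Hasselbalch, pH = pKa + log([A^-]/[HA]) = 4.72 + log(0.003856/0.008409) = 4.72 + (-0.34) = 4.38.

4.38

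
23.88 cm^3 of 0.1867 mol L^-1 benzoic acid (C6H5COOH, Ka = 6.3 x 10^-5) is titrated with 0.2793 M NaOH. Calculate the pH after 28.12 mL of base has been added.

n(acid) = 0.1867 x 0.02388 = 0.004458 mol; n(NaOH) added = 0.2793 x 0.02812 = 0.007854 mol.
Base is in excess by 0.007854 - 0.004458 = 0.003396 mol in a total volume of 0.05200 L.
[OH^-] = 0.003396/0.05200 = 0.06530 M, so pOH = 1.19 and pH = 14.00 - 1.19 = 12.81.

12.81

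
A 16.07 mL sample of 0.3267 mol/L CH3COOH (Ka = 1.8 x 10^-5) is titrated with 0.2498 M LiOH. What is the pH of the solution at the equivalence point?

n(CH3COOH) = 0.3267 x 0.01607 = 0.005250 mol; V(LiOH) at equivalence = 0.005250/0.2498 = 0.02102 L.
At equivalence all the acid is converted to CH3COO-; total volume = 0.01607 + 0.02102 = 0.03709 L, so [CH3COO-] = 0.005250/0.03709 = 0.1416 M.
Kb = Kw/Ka = 1.0e-14 / 1.8 x 10^-5 = 5.56e-10.
[OH^-] = sqrt(Kb x [CH3COO-]) = sqrt(5.56e-10 x 0.1416) = 8.87e-6 M.
pOH = 5.05, so pH = 14.00 - 5.05 = 8.95.

8.95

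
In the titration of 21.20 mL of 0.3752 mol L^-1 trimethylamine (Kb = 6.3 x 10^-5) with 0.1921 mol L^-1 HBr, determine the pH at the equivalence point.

n((CH3)3N) = 0.3752 x 0.02120 = 0.007954 mol; V(HBr) at equivalence = 0.007954/0.1921 = 0.04141 L.
At equivalence the base is fully converted to (CH3)3NH+; total volume = 0.06261 L, so [(CH3)3NH+] = 0.007954/0.06261 = 0.1271 M.
Ka((CH3)3NH+) = Kw/Kb = 1.0e-14 / 6.3 x 10^-5 = 1.59e-10.
[H^+] = sqrt(Ka x [(CH3)3NH+]) = sqrt(1.59e-10 x 0.1271) = 4.49e-6 M.
pH = -log(4.49e-6) = 5.35.

5.35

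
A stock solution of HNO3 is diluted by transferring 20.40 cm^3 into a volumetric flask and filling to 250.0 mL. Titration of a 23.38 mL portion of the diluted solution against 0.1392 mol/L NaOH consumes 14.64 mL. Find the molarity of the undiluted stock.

n(NaOH) = 0.1392 x 0.01464 = 0.002038 mol.
n(HNO3) in the aliquot = 0.002038 mol.
[diluted HNO3] = 0.002038 / 0.02338 = 0.08716 M.
Dilution factor = 250.0/20.40 = 12.25, so [stock] = 0.08716 x 12.25 = 1.07 M.

1.07 M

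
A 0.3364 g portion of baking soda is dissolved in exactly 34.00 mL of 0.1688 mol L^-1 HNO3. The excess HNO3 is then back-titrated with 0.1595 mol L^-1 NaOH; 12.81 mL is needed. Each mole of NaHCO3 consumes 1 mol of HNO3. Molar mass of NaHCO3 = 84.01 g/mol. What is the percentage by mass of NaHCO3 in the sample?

92.3%

Total n(HNO3) added = 0.1688 x 0.03400 = 0.005739 mol.
n(NaOH) used = 0.1595 x 0.01281 = 0.002043 mol, which equals the excess n(HNO3).
So n(HNO3) consumed by the sample = 0.005739 - 0.002043 = 0.003696 mol.
n(NaHCO3) = 0.003696 / 1 = 0.003696 mol.
mass NaHCO3 = 0.003696 x 84.01 = 0.3105 g, so %NaHCO3 = 0.3105/0.3364 x 100 = 92.3%.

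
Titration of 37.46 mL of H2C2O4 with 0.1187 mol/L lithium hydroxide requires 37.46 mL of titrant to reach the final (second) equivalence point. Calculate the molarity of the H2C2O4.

n(LiOH) = 0.1187 x 0.03746 = 0.004447 mol.
At the final (second) equivalence point, 2 mol OH^- react per mol H2C2O4, so n(H2C2O4) = 0.004447 / 2 = 0.002223 mol.
[H2C2O4] = 0.002223 / 0.03746 L = 0.0593 M.

0.0593 M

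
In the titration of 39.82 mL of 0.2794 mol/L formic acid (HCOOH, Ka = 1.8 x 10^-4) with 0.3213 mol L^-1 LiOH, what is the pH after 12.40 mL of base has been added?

3.49

Initial n(HCOOH) = 0.2794 x 0.03982 = 0.01113 mol.
n(LiOH) added = 0.3213 x 0.01240 = 0.003984 mol, converting that many moles of HCOOH to HCOO-.
Remaining n(HCOOH) = 0.007142 mol; n(HCOO-) = 0.003984 mol.
By Henderson-Hasselbalch, pH = pKa + log([A^-]/[HA]) = 3.74 + log(0.003984/0.007142) = 3.74 + (-0.25) = 3.49.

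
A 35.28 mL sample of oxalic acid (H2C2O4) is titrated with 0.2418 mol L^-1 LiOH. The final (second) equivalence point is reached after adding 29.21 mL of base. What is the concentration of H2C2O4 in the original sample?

0.100 M

n(LiOH) = 0.2418 x 0.02921 = 0.007063 mol.
At the final (second) equivalence point, 2 mol OH^- react per mol H2C2O4, so n(H2C2O4) = 0.007063 / 2 = 0.003531 mol.
[H2C2O4] = 0.003531 / 0.03528 L = 0.100 M.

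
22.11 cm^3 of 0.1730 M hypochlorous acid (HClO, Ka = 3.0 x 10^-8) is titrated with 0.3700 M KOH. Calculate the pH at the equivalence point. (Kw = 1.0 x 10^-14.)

10.30

n(HClO) = 0.1730 x 0.02211 = 0.003825 mol; V(KOH) at equivalence = 0.003825/0.3700 = 0.01034 L.
At equivalence all the acid is converted to ClO-; total volume = 0.02211 + 0.01034 = 0.03245 L, so [ClO-] = 0.003825/0.03245 = 0.1179 M.
Kb = Kw/Ka = 1.0e-14 / 3.0 x 10^-8 = 3.33e-7.
[OH^-] = sqrt(Kb x [ClO-]) = sqrt(3.33e-7 x 0.1179) = 0.000198 M.
pOH = 3.70, so pH = 14.00 - 3.70 = 10.30.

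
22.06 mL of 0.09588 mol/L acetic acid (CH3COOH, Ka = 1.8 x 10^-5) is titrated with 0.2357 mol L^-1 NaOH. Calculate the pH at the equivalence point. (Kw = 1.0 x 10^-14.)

8.79

n(CH3COOH) = 0.09588 x 0.02206 = 0.002115 mol; V(NaOH) at equivalence = 0.002115/0.2357 = 0.008974 L.
At equivalence all the acid is converted to CH3COO-; total volume = 0.02206 + 0.008974 = 0.03103 L, so [CH3COO-] = 0.002115/0.03103 = 0.06816 M.
Kb = Kw/Ka = 1.0e-14 / 1.8 x 10^-5 = 5.56e-10.
[OH^-] = sqrt(Kb x [CH3COO-]) = sqrt(5.56e-10 x 0.06816) = 6.15e-6 M.
pOH = 5.21, so pH = 14.00 - 5.21 = 8.79.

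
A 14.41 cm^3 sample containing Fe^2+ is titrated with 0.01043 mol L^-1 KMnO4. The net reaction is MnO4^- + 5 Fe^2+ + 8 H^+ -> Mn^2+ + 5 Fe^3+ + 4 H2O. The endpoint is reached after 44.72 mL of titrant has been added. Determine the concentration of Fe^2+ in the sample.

0.162 M

n(KMnO4) = 0.01043 x 0.04472 = 0.0004664 mol.
From the balanced equation, 1 mol KMnO4 reacts with 5 mol Fe^2+, so n(Fe^2+) = 0.0004664 x 5/1 = 0.002332 mol.
[Fe^2+] = 0.002332 / 0.01441 L = 0.162 M.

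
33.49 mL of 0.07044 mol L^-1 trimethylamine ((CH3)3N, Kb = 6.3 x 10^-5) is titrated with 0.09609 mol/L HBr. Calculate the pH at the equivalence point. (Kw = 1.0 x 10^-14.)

5.60

n((CH3)3N) = 0.07044 x 0.03349 = 0.002359 mol; V(HBr) at equivalence = 0.002359/0.09609 = 0.02455 L.
At equivalence the base is fully converted to (CH3)3NH+; total volume = 0.05804 L, so [(CH3)3NH+] = 0.002359/0.05804 = 0.04064 M.
Ka((CH3)3NH+) = Kw/Kb = 1.0e-14 / 6.3 x 10^-5 = 1.59e-10.
[H^+] = sqrt(Ka x [(CH3)3NH+]) = sqrt(1.59e-10 x 0.04064) = 2.54e-6 M.
pH = -log(2.54e-6) = 5.60.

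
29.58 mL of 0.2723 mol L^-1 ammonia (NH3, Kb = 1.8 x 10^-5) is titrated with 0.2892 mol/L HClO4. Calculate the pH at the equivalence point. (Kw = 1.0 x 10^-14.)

5.05

n(NH3) = 0.2723 x 0.02958 = 0.008055 mol; V(HClO4) at equivalence = 0.008055/0.2892 = 0.02785 L.
At equivalence the base is fully converted to NH4+; total volume = 0.05743 L, so [NH4+] = 0.008055/0.05743 = 0.1402 M.
Ka(NH4+) = Kw/Kb = 1.0e-14 / 1.8 x 10^-5 = 5.56e-10.
[H^+] = sqrt(Ka x [NH4+]) = sqrt(5.56e-10 x 0.1402) = 8.83e-6 M.
pH = -log(8.83e-6) = 5.05.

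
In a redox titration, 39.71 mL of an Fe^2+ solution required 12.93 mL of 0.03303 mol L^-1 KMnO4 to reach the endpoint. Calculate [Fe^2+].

0.0538 M

n(KMnO4) = 0.03303 x 0.01293 = 0.0004271 mol.
From the balanced equation, 1 mol KMnO4 reacts with 5 mol Fe^2+, so n(Fe^2+) = 0.0004271 x 5/1 = 0.002135 mol.
[Fe^2+] = 0.002135 / 0.03971 L = 0.0538 M.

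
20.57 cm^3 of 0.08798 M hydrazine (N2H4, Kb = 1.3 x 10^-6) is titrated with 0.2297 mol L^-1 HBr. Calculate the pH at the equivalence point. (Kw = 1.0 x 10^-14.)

n(N2H4) = 0.08798 x 0.02057 = 0.001810 mol; V(HBr) at equivalence = 0.001810/0.2297 = 0.007879 L.
At equivalence the base is fully converted to N2H5+; total volume = 0.02845 L, so [N2H5+] = 0.001810/0.02845 = 0.06361 M.
Ka(N2H5+) = Kw/Kb = 1.0e-14 / 1.3 x 10^-6 = 7.69e-9.
[H^+] = sqrt(Ka x [N2H5+]) = sqrt(7.69e-9 x 0.06361) = 2.21e-5 M.
pH = -log(2.21e-5) = 4.66.

4.66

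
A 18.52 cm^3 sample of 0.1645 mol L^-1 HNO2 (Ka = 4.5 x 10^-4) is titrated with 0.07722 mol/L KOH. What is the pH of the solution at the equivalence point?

8.03

n(HNO2) = 0.1645 x 0.01852 = 0.003047 mol; V(KOH) at equivalence = 0.003047/0.07722 = 0.03945 L.
At equivalence all the acid is converted to NO2-; total volume = 0.01852 + 0.03945 = 0.05797 L, so [NO2-] = 0.003047/0.05797 = 0.05255 M.
Kb = Kw/Ka = 1.0e-14 / 4.5 x 10^-4 = 2.22e-11.
[OH^-] = sqrt(Kb x [NO2-]) = sqrt(2.22e-11 x 0.05255) = 1.08e-6 M.
pOH = 5.97, so pH = 14.00 - 5.97 = 8.03.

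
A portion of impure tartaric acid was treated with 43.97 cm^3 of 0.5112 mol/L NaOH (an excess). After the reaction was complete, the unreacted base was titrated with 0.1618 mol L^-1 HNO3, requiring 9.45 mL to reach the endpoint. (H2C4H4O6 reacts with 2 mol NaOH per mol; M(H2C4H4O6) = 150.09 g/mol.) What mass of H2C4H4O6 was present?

Total n(NaOH) added = 0.5112 x 0.04397 = 0.02248 mol.
n(HNO3) used = 0.1618 x 0.009450 = 0.001529 mol, which equals the excess n(NaOH).
So n(NaOH) consumed by the sample = 0.02248 - 0.001529 = 0.02095 mol.
n(H2C4H4O6) = 0.02095 / 2 = 0.01047 mol.
mass = 0.01047 mol x 150.09 g/mol = 1.57 g.

1.57 g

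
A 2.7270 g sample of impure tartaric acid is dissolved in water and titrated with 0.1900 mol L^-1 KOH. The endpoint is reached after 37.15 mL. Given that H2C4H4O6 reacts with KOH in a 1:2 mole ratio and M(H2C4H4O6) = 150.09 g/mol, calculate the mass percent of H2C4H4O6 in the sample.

n(KOH) = 0.1900 x 0.03715 = 0.007058 mol.
n(H2C4H4O6) = 0.007058 / 2 = 0.003529 mol.
mass of H2C4H4O6 = 0.003529 x 150.09 = 0.5297 g.
% purity = 0.5297 / 2.7270 x 100 = 19.4%.

19.4%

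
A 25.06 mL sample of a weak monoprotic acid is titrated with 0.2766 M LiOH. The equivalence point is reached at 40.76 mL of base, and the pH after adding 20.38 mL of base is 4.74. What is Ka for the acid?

20.38 mL is half of the equivalence volume, so this is the half-equivalence point where [HA] = [A^-].
At half-equivalence pH = pKa, so pKa = 4.74.
Ka = 10^(-4.74) = 1.8 x 10^-5.

1.8 x 10^-5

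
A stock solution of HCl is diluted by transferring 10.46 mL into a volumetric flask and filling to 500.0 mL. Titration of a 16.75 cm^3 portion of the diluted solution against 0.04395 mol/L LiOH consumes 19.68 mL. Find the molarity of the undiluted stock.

2.47 M

n(LiOH) = 0.04395 x 0.01968 = 0.0008649 mol.
n(HCl) in the aliquot = 0.0008649 mol.
[diluted HCl] = 0.0008649 / 0.01675 = 0.05164 M.
Dilution factor = 500.0/10.46 = 47.80, so [stock] = 0.05164 x 47.80 = 2.47 M.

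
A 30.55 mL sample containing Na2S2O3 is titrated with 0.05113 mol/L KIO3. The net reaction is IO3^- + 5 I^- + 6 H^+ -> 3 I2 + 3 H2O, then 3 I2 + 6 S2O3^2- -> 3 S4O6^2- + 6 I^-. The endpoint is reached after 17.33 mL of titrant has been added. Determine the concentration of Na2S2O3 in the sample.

n(KIO3) = 0.05113 x 0.01733 = 0.0008861 mol.
From the balanced equation, 1 mol KIO3 reacts with 6 mol Na2S2O3, so n(Na2S2O3) = 0.0008861 x 6/1 = 0.005316 mol.
[Na2S2O3] = 0.005316 / 0.03055 L = 0.174 M.

0.174 M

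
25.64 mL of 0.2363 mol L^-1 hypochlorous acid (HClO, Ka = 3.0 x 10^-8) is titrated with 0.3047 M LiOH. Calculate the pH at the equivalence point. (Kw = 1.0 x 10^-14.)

10.32

n(HClO) = 0.2363 x 0.02564 = 0.006059 mol; V(LiOH) at equivalence = 0.006059/0.3047 = 0.01988 L.
At equivalence all the acid is converted to ClO-; total volume = 0.02564 + 0.01988 = 0.04552 L, so [ClO-] = 0.006059/0.04552 = 0.1331 M.
Kb = Kw/Ka = 1.0e-14 / 3.0 x 10^-8 = 3.33e-7.
[OH^-] = sqrt(Kb x [ClO-]) = sqrt(3.33e-7 x 0.1331) = 0.000211 M.
pOH = 3.68, so pH = 14.00 - 3.68 = 10.32.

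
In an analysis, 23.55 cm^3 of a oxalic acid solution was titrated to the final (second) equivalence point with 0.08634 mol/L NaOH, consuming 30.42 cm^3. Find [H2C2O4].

0.0558 M

n(NaOH) = 0.08634 x 0.03042 = 0.002626 mol.
At the final (second) equivalence point, 2 mol OH^- react per mol H2C2O4, so n(H2C2O4) = 0.002626 / 2 = 0.001313 mol.
[H2C2O4] = 0.001313 / 0.02355 L = 0.0558 M.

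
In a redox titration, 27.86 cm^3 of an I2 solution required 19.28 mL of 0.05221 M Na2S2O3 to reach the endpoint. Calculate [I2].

0.0181 M

n(Na2S2O3) = 0.05221 x 0.01928 = 0.001007 mol.
From the balanced equation, 2 mol Na2S2O3 reacts with 1 mol I2, so n(I2) = 0.001007 x 1/2 = 0.0005033 mol.
[I2] = 0.0005033 / 0.02786 L = 0.0181 M.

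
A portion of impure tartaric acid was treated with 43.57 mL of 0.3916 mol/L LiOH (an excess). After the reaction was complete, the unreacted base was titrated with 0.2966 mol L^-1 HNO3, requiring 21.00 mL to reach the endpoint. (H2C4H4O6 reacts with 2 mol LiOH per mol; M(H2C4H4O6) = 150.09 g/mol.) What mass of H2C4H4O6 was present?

0.813 g

Total n(LiOH) added = 0.3916 x 0.04357 = 0.01706 mol.
n(HNO3) used = 0.2966 x 0.02100 = 0.006229 mol, which equals the excess n(LiOH).
So n(LiOH) consumed by the sample = 0.01706 - 0.006229 = 0.01083 mol.
n(H2C4H4O6) = 0.01083 / 2 = 0.005417 mol.
mass = 0.005417 mol x 150.09 g/mol = 0.813 g.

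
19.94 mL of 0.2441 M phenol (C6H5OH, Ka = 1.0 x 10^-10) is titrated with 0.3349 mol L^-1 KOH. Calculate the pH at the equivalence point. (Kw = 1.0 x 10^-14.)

11.57

n(C6H5OH) = 0.2441 x 0.01994 = 0.004867 mol; V(KOH) at equivalence = 0.004867/0.3349 = 0.01453 L.
At equivalence all the acid is converted to C6H5O-; total volume = 0.01994 + 0.01453 = 0.03447 L, so [C6H5O-] = 0.004867/0.03447 = 0.1412 M.
Kb = Kw/Ka = 1.0e-14 / 1.0 x 10^-10 = 0.000100.
[OH^-] = sqrt(Kb x [C6H5O-]) = sqrt(0.000100 x 0.1412) = 0.00376 M.
pOH = 2.43, so pH = 14.00 - 2.43 = 11.57.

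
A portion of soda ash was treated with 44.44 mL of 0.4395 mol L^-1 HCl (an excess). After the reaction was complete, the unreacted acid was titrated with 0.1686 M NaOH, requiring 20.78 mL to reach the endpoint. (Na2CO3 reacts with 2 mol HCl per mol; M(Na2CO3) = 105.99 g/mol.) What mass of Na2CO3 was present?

0.849 g

Total n(HCl) added = 0.4395 x 0.04444 = 0.01953 mol.
n(NaOH) used = 0.1686 x 0.02078 = 0.003504 mol, which equals the excess n(HCl).
So n(HCl) consumed by the sample = 0.01953 - 0.003504 = 0.01603 mol.
n(Na2CO3) = 0.01603 / 2 = 0.008014 mol.
mass = 0.008014 mol x 105.99 g/mol = 0.849 g.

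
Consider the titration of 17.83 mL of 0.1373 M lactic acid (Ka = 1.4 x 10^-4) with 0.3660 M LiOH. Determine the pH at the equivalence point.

8.43

n(HC3H5O3) = 0.1373 x 0.01783 = 0.002448 mol; V(LiOH) at equivalence = 0.002448/0.3660 = 0.006689 L.
At equivalence all the acid is converted to C3H5O3-; total volume = 0.01783 + 0.006689 = 0.02452 L, so [C3H5O3-] = 0.002448/0.02452 = 0.09984 M.
Kb = Kw/Ka = 1.0e-14 / 1.4 x 10^-4 = 7.14e-11.
[OH^-] = sqrt(Kb x [C3H5O3-]) = sqrt(7.14e-11 x 0.09984) = 2.67e-6 M.
pOH = 5.57, so pH = 14.00 - 5.57 = 8.43.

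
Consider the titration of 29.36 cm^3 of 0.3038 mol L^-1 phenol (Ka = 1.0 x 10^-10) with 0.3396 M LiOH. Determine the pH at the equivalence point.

n(C6H5OH) = 0.3038 x 0.02936 = 0.008920 mol; V(LiOH) at equivalence = 0.008920/0.3396 = 0.02626 L.
At equivalence all the acid is converted to C6H5O-; total volume = 0.02936 + 0.02626 = 0.05562 L, so [C6H5O-] = 0.008920/0.05562 = 0.1604 M.
Kb = Kw/Ka = 1.0e-14 / 1.0 x 10^-10 = 0.000100.
[OH^-] = sqrt(Kb x [C6H5O-]) = sqrt(0.000100 x 0.1604) = 0.00400 M.
pOH = 2.40, so pH = 14.00 - 2.40 = 11.60.

11.60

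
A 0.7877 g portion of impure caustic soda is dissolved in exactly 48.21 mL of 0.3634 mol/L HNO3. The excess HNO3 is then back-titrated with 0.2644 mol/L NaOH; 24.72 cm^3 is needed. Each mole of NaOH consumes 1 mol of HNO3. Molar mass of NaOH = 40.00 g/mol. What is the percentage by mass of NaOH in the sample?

Total n(HNO3) added = 0.3634 x 0.04821 = 0.01752 mol.
n(NaOH) used = 0.2644 x 0.02472 = 0.006536 mol, which equals the excess n(HNO3).
So n(HNO3) consumed by the sample = 0.01752 - 0.006536 = 0.01098 mol.
n(NaOH) = 0.01098 / 1 = 0.01098 mol.
mass NaOH = 0.01098 x 40.00 = 0.4393 g, so %NaOH = 0.4393/0.7877 x 100 = 55.8%.

55.8%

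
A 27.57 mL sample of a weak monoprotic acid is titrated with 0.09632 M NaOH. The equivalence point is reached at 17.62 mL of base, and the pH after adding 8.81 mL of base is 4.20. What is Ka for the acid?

8.81 mL is half of the equivalence volume, so this is the half-equivalence point where [HA] = [A^-].
At half-equivalence pH = pKa, so pKa = 4.20.
Ka = 10^(-4.20) = 6.3 x 10^-5.

6.3 x 10^-5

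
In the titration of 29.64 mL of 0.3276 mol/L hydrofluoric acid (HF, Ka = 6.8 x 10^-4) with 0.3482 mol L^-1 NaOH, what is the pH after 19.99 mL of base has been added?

3.57

Initial n(HF) = 0.3276 x 0.02964 = 0.009710 mol.
n(NaOH) added = 0.3482 x 0.01999 = 0.006961 mol, converting that many moles of HF to F-.
Remaining n(HF) = 0.002750 mol; n(F-) = 0.006961 mol.
By Henderson-Hasselbalch, pH = pKa + log([A^-]/[HA]) = 3.17 + log(0.006961/0.002750) = 3.17 + (+0.40) = 3.57.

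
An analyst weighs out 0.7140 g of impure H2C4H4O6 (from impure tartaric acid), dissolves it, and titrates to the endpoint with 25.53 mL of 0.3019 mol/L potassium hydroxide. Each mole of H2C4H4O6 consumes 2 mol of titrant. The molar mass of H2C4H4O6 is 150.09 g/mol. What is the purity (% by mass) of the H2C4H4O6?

n(KOH) = 0.3019 x 0.02553 = 0.007708 mol.
n(H2C4H4O6) = 0.007708 / 2 = 0.003854 mol.
mass of H2C4H4O6 = 0.003854 x 150.09 = 0.5784 g.
% purity = 0.5784 / 0.7140 x 100 = 81.0%.

81.0%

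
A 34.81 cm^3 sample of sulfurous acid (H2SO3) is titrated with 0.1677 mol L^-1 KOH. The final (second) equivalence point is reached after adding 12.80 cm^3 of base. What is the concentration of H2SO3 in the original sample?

0.0308 M

n(KOH) = 0.1677 x 0.01280 = 0.002147 mol.
At the final (second) equivalence point, 2 mol OH^- react per mol H2SO3, so n(H2SO3) = 0.002147 / 2 = 0.001073 mol.
[H2SO3] = 0.001073 / 0.03481 L = 0.0308 M.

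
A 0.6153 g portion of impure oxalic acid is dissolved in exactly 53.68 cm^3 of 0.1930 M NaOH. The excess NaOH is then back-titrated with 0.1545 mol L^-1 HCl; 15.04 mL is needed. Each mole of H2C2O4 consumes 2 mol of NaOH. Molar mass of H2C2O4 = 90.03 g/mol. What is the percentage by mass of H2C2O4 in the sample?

58.8%

Total n(NaOH) added = 0.1930 x 0.05368 = 0.01036 mol.
n(HCl) used = 0.1545 x 0.01504 = 0.002324 mol, which equals the excess n(NaOH).
So n(NaOH) consumed by the sample = 0.01036 - 0.002324 = 0.008037 mol.
n(H2C2O4) = 0.008037 / 2 = 0.004018 mol.
mass H2C2O4 = 0.004018 x 90.03 = 0.3618 g, so %H2C2O4 = 0.3618/0.6153 x 100 = 58.8%.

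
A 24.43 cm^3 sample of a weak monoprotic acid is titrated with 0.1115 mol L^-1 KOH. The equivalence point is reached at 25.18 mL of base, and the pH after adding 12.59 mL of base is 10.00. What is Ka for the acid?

1.0 x 10^-10

12.59 mL is half of the equivalence volume, so this is the half-equivalence point where [HA] = [A^-].
At half-equivalence pH = pKa, so pKa = 10.00.
Ka = 10^(-10.00) = 1.0 x 10^-10.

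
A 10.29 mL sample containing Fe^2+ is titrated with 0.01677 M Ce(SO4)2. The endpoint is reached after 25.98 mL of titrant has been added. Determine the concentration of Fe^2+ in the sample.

n(Ce(SO4)2) = 0.01677 x 0.02598 = 0.0004357 mol.
From the balanced equation, 1 mol Ce(SO4)2 reacts with 1 mol Fe^2+, so n(Fe^2+) = 0.0004357 x 1/1 = 0.0004357 mol.
[Fe^2+] = 0.0004357 / 0.01029 L = 0.0423 M.

0.0423 M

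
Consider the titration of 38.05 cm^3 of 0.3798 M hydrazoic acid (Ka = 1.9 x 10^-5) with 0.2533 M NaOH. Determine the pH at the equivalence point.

8.95

n(HN3) = 0.3798 x 0.03805 = 0.01445 mol; V(NaOH) at equivalence = 0.01445/0.2533 = 0.05705 L.
At equivalence all the acid is converted to N3-; total volume = 0.03805 + 0.05705 = 0.09510 L, so [N3-] = 0.01445/0.09510 = 0.1520 M.
Kb = Kw/Ka = 1.0e-14 / 1.9 x 10^-5 = 5.26e-10.
[OH^-] = sqrt(Kb x [N3-]) = sqrt(5.26e-10 x 0.1520) = 8.94e-6 M.
pOH = 5.05, so pH = 14.00 - 5.05 = 8.95.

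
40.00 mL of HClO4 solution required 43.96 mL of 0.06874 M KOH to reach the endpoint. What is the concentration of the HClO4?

0.0755 M

n(KOH) delivered = 0.06874 x 0.04396 = 0.003022 mol.
For a 1:1 reaction, n(HClO4) = 0.003022 mol.
[HClO4] = 0.003022 mol / 0.04000 L = 0.0755 M.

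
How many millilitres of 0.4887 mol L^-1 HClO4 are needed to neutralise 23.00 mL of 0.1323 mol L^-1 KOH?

6.23 mL

n(KOH) = 0.1323 mol/L x 0.02300 L = 0.003043 mol.
At equivalence n(HClO4) = n(KOH) = 0.003043 mol.
V(HClO4) = 0.003043 / 0.4887 = 0.006227 L = 6.23 mL.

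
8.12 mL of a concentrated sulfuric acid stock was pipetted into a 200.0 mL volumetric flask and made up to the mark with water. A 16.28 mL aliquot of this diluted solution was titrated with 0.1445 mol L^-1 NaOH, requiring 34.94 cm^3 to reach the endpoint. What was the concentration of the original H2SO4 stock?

n(NaOH) = 0.1445 x 0.03494 = 0.005049 mol.
n(H2SO4) in the aliquot = 0.005049 x 1/2 = 0.002524 mol.
[diluted H2SO4] = 0.002524 / 0.01628 = 0.1551 M.
Dilution factor = 200.0/8.120 = 24.63, so [stock] = 0.1551 x 24.63 = 3.82 M.

3.82 M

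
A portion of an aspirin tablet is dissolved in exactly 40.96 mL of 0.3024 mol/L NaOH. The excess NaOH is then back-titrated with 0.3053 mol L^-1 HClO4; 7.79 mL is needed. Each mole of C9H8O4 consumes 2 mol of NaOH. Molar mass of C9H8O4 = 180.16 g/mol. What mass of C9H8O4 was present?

Total n(NaOH) added = 0.3024 x 0.04096 = 0.01239 mol.
n(HClO4) used = 0.3053 x 0.007790 = 0.002378 mol, which equals the excess n(NaOH).
So n(NaOH) consumed by the sample = 0.01239 - 0.002378 = 0.01001 mol.
n(C9H8O4) = 0.01001 / 2 = 0.005004 mol.
mass = 0.005004 mol x 180.16 g/mol = 0.902 g.

0.902 g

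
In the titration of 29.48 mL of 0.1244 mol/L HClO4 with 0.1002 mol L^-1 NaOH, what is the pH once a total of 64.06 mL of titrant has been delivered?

n(acid) = 0.1244 x 0.02948 = 0.003667 mol; n(NaOH) added = 0.1002 x 0.06406 = 0.006419 mol.
Base is in excess by 0.006419 - 0.003667 = 0.002752 mol in a total volume of 0.09354 L.
[OH^-] = 0.002752/0.09354 = 0.02942 M, so pOH = 1.53 and pH = 14.00 - 1.53 = 12.47.

12.47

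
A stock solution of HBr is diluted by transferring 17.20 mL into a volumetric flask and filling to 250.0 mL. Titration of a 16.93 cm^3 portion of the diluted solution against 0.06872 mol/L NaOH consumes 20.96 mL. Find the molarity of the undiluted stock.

1.24 M

n(NaOH) = 0.06872 x 0.02096 = 0.001440 mol.
n(HBr) in the aliquot = 0.001440 mol.
[diluted HBr] = 0.001440 / 0.01693 = 0.08508 M.
Dilution factor = 250.0/17.20 = 14.53, so [stock] = 0.08508 x 14.53 = 1.24 M.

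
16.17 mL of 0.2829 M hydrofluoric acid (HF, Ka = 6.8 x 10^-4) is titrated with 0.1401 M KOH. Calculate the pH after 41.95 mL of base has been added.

12.35

n(acid) = 0.2829 x 0.01617 = 0.004574 mol; n(KOH) added = 0.1401 x 0.04195 = 0.005877 mol.
Base is in excess by 0.005877 - 0.004574 = 0.001303 mol in a total volume of 0.05812 L.
[OH^-] = 0.001303/0.05812 = 0.02241 M, so pOH = 1.65 and pH = 14.00 - 1.65 = 12.35.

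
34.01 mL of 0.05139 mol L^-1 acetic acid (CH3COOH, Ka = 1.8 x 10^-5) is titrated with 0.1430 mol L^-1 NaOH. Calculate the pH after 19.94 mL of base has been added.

12.31

n(acid) = 0.05139 x 0.03401 = 0.001748 mol; n(NaOH) added = 0.1430 x 0.01994 = 0.002851 mol.
Base is in excess by 0.002851 - 0.001748 = 0.001104 mol in a total volume of 0.05395 L.
[OH^-] = 0.001104/0.05395 = 0.02046 M, so pOH = 1.69 and pH = 14.00 - 1.69 = 12.31.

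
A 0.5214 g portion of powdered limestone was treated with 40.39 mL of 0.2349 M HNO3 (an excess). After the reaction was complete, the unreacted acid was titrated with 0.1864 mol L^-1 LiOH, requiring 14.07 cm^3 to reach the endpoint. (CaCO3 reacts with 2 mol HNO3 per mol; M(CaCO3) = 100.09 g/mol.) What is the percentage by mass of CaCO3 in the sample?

Total n(HNO3) added = 0.2349 x 0.04039 = 0.009488 mol.
n(LiOH) used = 0.1864 x 0.01407 = 0.002623 mol, which equals the excess n(HNO3).
So n(HNO3) consumed by the sample = 0.009488 - 0.002623 = 0.006865 mol.
n(CaCO3) = 0.006865 / 2 = 0.003432 mol.
mass CaCO3 = 0.003432 x 100.09 = 0.3436 g, so %CaCO3 = 0.3436/0.5214 x 100 = 65.9%.

65.9%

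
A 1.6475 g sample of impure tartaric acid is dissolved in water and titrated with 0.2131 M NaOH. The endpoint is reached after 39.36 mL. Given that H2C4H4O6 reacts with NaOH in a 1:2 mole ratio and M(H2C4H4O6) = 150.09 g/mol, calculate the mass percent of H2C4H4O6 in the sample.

n(NaOH) = 0.2131 x 0.03936 = 0.008388 mol.
n(H2C4H4O6) = 0.008388 / 2 = 0.004194 mol.
mass of H2C4H4O6 = 0.004194 x 150.09 = 0.6294 g.
% purity = 0.6294 / 1.6475 x 100 = 38.2%.

38.2%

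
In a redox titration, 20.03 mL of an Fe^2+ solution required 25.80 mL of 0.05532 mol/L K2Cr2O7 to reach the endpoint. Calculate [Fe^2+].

n(K2Cr2O7) = 0.05532 x 0.02580 = 0.001427 mol.
From the balanced equation, 1 mol K2Cr2O7 reacts with 6 mol Fe^2+, so n(Fe^2+) = 0.001427 x 6/1 = 0.008564 mol.
[Fe^2+] = 0.008564 / 0.02003 L = 0.428 M.

0.428 M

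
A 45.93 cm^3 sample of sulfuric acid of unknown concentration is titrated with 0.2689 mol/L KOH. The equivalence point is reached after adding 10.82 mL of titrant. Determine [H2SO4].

n(KOH) delivered = 0.2689 x 0.01082 = 0.002909 mol.
The reaction is 1 H2SO4 + 2 KOH, so n(H2SO4) = 0.002909 x 1/2 = 0.001455 mol.
[H2SO4] = 0.001455 mol / 0.04593 L = 0.0317 M.

0.0317 M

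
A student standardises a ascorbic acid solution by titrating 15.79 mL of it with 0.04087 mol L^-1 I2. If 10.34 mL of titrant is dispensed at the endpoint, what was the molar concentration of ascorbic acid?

n(I2) = 0.04087 x 0.01034 = 0.0004226 mol.
From the balanced equation, 1 mol I2 reacts with 1 mol ascorbic acid, so n(ascorbic acid) = 0.0004226 x 1/1 = 0.0004226 mol.
[ascorbic acid] = 0.0004226 / 0.01579 L = 0.0268 M.

0.0268 M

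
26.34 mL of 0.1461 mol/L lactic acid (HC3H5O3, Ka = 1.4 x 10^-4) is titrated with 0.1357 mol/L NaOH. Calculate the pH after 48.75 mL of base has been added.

n(acid) = 0.1461 x 0.02634 = 0.003848 mol; n(NaOH) added = 0.1357 x 0.04875 = 0.006615 mol.
Base is in excess by 0.006615 - 0.003848 = 0.002767 mol in a total volume of 0.07509 L.
[OH^-] = 0.002767/0.07509 = 0.03685 M, so pOH = 1.43 and pH = 14.00 - 1.43 = 12.57.

12.57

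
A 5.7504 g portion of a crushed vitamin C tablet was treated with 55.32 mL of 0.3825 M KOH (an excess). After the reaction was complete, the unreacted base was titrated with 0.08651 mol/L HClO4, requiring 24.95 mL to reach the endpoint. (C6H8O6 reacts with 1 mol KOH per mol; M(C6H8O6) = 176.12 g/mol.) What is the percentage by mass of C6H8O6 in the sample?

58.2%

Total n(KOH) added = 0.3825 x 0.05532 = 0.02116 mol.
n(HClO4) used = 0.08651 x 0.02495 = 0.002158 mol, which equals the excess n(KOH).
So n(KOH) consumed by the sample = 0.02116 - 0.002158 = 0.01900 mol.
n(C6H8O6) = 0.01900 / 1 = 0.01900 mol.
mass C6H8O6 = 0.01900 x 176.12 = 3.347 g, so %C6H8O6 = 3.347/5.7504 x 100 = 58.2%.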